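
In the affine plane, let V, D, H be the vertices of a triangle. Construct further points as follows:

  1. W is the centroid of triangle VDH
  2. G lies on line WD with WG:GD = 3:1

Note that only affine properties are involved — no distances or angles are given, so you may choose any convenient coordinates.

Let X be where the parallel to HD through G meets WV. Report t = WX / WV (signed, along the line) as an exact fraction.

t = -3/8

Choose coordinates V = (0, 0), D = (1, 0), H = (0, 1).
1. W is the centroid of triangle VDH ⇒ W = (1/3, 1/3)
2. G lies on line WD with WG:GD = 3:1 ⇒ G = (5/6, 1/12)
through G parallel to HD: direction (1, -1); meets WV at X = (11/24, 11/24)
X = W + t·(V−W) with t = -3/8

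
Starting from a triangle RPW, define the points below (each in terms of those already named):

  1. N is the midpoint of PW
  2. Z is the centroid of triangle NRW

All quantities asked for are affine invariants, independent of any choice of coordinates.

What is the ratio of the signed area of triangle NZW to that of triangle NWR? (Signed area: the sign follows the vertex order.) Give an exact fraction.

[NZW]:[NWR] = -1/3

Set R = (0, 0), P = (1, 0), W = (0, 1); any affine frame gives the same invariant.
1. N is the midpoint of PW ⇒ N = (1/2, 1/2)
2. Z is the centroid of triangle NRW ⇒ Z = (1/6, 1/2)
2·[NZW] = -1/6, 2·[NWR] = 1/2
[NZW]:[NWR] = -1/6:1/2 = -1/3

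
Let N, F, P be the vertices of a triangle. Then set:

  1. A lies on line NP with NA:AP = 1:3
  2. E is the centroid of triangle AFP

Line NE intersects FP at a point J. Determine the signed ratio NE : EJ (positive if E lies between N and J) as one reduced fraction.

Set N = (0, 0), F = (1, 0), P = (0, 1); any affine frame gives the same invariant.
1. A lies on line NP with NA:AP = 1:3 ⇒ A = (0, 1/4)
2. E is the centroid of triangle AFP ⇒ E = (1/3, 5/12)
line NE meets FP at J = (4/9, 5/9)
E = N + t·(J−N) with t = 3/4, so NE:EJ = 3/4:1/4

NE:EJ = 3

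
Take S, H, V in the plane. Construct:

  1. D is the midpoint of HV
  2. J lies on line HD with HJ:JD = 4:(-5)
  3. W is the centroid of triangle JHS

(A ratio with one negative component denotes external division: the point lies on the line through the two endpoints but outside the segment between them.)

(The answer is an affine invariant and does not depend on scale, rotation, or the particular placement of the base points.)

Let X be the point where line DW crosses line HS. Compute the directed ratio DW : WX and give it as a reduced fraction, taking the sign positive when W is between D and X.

Assign S = (0, 0), H = (1, 0), V = (0, 1) — the answer is frame-independent, so this choice is without loss of generality.
1. D is the midpoint of HV ⇒ D = (1/2, 1/2)
2. J lies on line HD with HJ:JD = 4:(-5) ⇒ J = (3, -2)
3. W is the centroid of triangle JHS ⇒ W = (4/3, -2/3)
line DW meets HS at X = (6/7, 0)
W = D + t·(X−D) with t = 7/3, so DW:WX = 7/3:-4/3

DW:WX = -7/4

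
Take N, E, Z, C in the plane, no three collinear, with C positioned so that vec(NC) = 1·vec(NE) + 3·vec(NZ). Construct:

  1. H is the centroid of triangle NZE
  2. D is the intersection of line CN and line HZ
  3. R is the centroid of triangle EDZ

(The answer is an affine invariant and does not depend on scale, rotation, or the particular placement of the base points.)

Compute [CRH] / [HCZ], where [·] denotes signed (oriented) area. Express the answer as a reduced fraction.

Work in coordinates with N = (0, 0), E = (1, 0), Z = (0, 1), C = (1, 3).
1. H is the centroid of triangle NZE ⇒ H = (1/3, 1/3)
2. D is the intersection of line CN and line HZ ⇒ D = (1/5, 3/5)
3. R is the centroid of triangle EDZ ⇒ R = (2/5, 8/15)
2·[CRH] = -2/45, 2·[HCZ] = 4/3
[CRH]:[HCZ] = -2/45:4/3 = -1/30

[CRH]:[HCZ] = -1/30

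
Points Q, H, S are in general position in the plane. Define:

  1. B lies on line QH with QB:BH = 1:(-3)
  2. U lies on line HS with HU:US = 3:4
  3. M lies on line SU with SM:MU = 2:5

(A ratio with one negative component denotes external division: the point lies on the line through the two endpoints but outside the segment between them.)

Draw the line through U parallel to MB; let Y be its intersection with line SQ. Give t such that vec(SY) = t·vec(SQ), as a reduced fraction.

t = 84/65

Work in coordinates with Q = (0, 0), H = (1, 0), S = (0, 1).
1. B lies on line QH with QB:BH = 1:(-3) ⇒ B = (-1/2, 0)
2. U lies on line HS with HU:US = 3:4 ⇒ U = (4/7, 3/7)
3. M lies on line SU with SM:MU = 2:5 ⇒ M = (8/49, 41/49)
through U parallel to MB: direction (-65/98, -41/49); meets SQ at Y = (0, -19/65)
Y = S + t·(Q−S) with t = 84/65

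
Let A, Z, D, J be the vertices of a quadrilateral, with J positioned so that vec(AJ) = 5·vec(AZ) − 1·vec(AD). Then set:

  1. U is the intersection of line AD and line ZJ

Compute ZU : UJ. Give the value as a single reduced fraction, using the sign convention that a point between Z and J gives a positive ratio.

Assign A = (0, 0), Z = (1, 0), D = (0, 1), J = (5, -1) — the answer is frame-independent, so this choice is without loss of generality.
1. U is the intersection of line AD and line ZJ ⇒ U = (0, 1/4)
U = Z + t·(J−Z) with t = -1/4, so ZU:UJ = t:(1−t) = -1/4:5/4

ZU:UJ = -1/5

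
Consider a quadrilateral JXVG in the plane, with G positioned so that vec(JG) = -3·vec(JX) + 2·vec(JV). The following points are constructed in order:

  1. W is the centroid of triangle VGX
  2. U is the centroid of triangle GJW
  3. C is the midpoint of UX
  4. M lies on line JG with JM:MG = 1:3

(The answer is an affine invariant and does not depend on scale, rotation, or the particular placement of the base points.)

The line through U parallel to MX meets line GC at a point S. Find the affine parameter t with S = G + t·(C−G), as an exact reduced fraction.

t = 62/85

Choose coordinates J = (0, 0), X = (1, 0), V = (0, 1), G = (-3, 2).
1. W is the centroid of triangle VGX ⇒ W = (-2/3, 1)
2. U is the centroid of triangle GJW ⇒ U = (-11/9, 1)
3. C is the midpoint of UX ⇒ C = (-1/9, 1/2)
4. M lies on line JG with JM:MG = 1:3 ⇒ M = (-3/4, 1/2)
through U parallel to MX: direction (7/4, -1/2); meets GC at S = (-683/765, 77/85)
S = G + t·(C−G) with t = 62/85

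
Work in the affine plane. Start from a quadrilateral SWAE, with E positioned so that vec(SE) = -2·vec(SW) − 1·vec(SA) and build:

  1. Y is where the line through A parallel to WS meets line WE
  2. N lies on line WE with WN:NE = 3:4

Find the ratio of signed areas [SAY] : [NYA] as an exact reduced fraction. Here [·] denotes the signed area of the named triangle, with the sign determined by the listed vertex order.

[SAY]:[NYA] = -7/10

Choose coordinates S = (0, 0), W = (1, 0), A = (0, 1), E = (-2, -1).
1. Y is where the line through A parallel to WS meets line WE ⇒ Y = (4, 1)
2. N lies on line WE with WN:NE = 3:4 ⇒ N = (-2/7, -3/7)
2·[SAY] = -4, 2·[NYA] = 40/7
[SAY]:[NYA] = -4:40/7 = -7/10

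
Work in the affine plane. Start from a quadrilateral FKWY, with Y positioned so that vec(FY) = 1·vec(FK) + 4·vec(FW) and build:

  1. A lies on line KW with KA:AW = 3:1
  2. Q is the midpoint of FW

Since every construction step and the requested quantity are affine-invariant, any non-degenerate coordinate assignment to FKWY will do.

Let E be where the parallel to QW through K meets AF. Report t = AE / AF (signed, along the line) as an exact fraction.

Work in coordinates with F = (0, 0), K = (1, 0), W = (0, 1), Y = (1, 4).
1. A lies on line KW with KA:AW = 3:1 ⇒ A = (1/4, 3/4)
2. Q is the midpoint of FW ⇒ Q = (0, 1/2)
through K parallel to QW: direction (0, 1/2); meets AF at E = (1, 3)
E = A + t·(F−A) with t = -3

t = -3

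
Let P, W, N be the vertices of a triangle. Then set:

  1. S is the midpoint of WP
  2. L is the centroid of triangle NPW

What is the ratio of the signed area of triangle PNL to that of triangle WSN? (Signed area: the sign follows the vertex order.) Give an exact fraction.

[PNL]:[WSN] = 2/3

Assign P = (0, 0), W = (1, 0), N = (0, 1) — the answer is frame-independent, so this choice is without loss of generality.
1. S is the midpoint of WP ⇒ S = (1/2, 0)
2. L is the centroid of triangle NPW ⇒ L = (1/3, 1/3)
2·[PNL] = -1/3, 2·[WSN] = -1/2
[PNL]:[WSN] = -1/3:-1/2 = 2/3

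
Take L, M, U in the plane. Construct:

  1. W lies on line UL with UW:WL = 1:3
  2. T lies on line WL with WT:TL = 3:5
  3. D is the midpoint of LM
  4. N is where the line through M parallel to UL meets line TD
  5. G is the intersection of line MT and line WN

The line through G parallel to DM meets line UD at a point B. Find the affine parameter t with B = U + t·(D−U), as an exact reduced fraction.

Set L = (0, 0), M = (1, 0), U = (0, 1); any affine frame gives the same invariant.
1. W lies on line UL with UW:WL = 1:3 ⇒ W = (0, 3/4)
2. T lies on line WL with WT:TL = 3:5 ⇒ T = (0, 15/32)
3. D is the midpoint of LM ⇒ D = (1/2, 0)
4. N is where the line through M parallel to UL meets line TD ⇒ N = (1, -15/32)
5. G is the intersection of line MT and line WN ⇒ G = (3/8, 75/256)
through G parallel to DM: direction (1/2, 0); meets UD at B = (181/512, 75/256)
B = U + t·(D−U) with t = 181/256

t = 181/256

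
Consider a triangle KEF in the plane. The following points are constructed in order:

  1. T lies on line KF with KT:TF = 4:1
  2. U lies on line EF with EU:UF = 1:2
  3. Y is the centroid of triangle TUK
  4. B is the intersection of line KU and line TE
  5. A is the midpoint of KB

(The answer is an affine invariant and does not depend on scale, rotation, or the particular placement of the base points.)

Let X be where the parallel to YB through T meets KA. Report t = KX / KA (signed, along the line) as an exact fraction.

t = 23/6

Set K = (0, 0), E = (1, 0), F = (0, 1); any affine frame gives the same invariant.
1. T lies on line KF with KT:TF = 4:1 ⇒ T = (0, 4/5)
2. U lies on line EF with EU:UF = 1:2 ⇒ U = (2/3, 1/3)
3. Y is the centroid of triangle TUK ⇒ Y = (2/9, 17/45)
4. B is the intersection of line KU and line TE ⇒ B = (8/13, 4/13)
5. A is the midpoint of KB ⇒ A = (4/13, 2/13)
through T parallel to YB: direction (46/117, -41/585); meets KA at X = (46/39, 23/39)
X = K + t·(A−K) with t = 23/6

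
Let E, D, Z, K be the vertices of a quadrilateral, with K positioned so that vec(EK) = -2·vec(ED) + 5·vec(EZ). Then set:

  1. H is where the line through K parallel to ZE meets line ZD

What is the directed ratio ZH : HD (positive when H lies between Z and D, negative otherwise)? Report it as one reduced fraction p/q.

Work in coordinates with E = (0, 0), D = (1, 0), Z = (0, 1), K = (-2, 5).
1. H is where the line through K parallel to ZE meets line ZD ⇒ H = (-2, 3)
H = Z + t·(D−Z) with t = -2, so ZH:HD = t:(1−t) = -2:3

ZH:HD = -2/3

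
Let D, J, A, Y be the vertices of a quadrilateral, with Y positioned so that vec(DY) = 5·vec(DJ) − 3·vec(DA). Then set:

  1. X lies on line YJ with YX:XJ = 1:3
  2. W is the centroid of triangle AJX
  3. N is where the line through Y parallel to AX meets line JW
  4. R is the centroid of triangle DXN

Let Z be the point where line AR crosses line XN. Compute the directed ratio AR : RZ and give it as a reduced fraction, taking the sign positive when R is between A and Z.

Choose coordinates D = (0, 0), J = (1, 0), A = (0, 1), Y = (5, -3).
1. X lies on line YJ with YX:XJ = 1:3 ⇒ X = (4, -9/4)
2. W is the centroid of triangle AJX ⇒ W = (5/3, -5/12)
3. N is where the line through Y parallel to AX meets line JW ⇒ N = (7/3, -5/6)
4. R is the centroid of triangle DXN ⇒ R = (19/9, -37/36)
line AR meets XN at Z = (-19/14, 129/56)
R = A + t·(Z−A) with t = -14/9, so AR:RZ = -14/9:23/9

AR:RZ = -14/23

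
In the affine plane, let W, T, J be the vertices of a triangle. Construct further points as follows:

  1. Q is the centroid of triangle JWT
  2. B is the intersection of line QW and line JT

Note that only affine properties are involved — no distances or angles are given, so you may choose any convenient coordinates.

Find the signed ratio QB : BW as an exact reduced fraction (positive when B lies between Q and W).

QB:BW = -1/3

Choose coordinates W = (0, 0), T = (1, 0), J = (0, 1).
1. Q is the centroid of triangle JWT ⇒ Q = (1/3, 1/3)
2. B is the intersection of line QW and line JT ⇒ B = (1/2, 1/2)
B = Q + t·(W−Q) with t = -1/2, so QB:BW = t:(1−t) = -1/2:3/2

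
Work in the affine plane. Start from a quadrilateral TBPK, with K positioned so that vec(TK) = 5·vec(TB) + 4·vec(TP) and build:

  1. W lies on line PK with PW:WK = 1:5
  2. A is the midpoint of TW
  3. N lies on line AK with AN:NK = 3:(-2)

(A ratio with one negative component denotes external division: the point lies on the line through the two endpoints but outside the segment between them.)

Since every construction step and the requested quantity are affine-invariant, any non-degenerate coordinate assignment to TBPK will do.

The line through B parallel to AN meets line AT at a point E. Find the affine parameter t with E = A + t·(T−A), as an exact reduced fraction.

t = 64/25

Choose coordinates T = (0, 0), B = (1, 0), P = (0, 1), K = (5, 4).
1. W lies on line PK with PW:WK = 1:5 ⇒ W = (5/6, 3/2)
2. A is the midpoint of TW ⇒ A = (5/12, 3/4)
3. N lies on line AK with AN:NK = 3:(-2) ⇒ N = (85/6, 21/2)
through B parallel to AN: direction (55/4, 39/4); meets AT at E = (-13/20, -117/100)
E = A + t·(T−A) with t = 64/25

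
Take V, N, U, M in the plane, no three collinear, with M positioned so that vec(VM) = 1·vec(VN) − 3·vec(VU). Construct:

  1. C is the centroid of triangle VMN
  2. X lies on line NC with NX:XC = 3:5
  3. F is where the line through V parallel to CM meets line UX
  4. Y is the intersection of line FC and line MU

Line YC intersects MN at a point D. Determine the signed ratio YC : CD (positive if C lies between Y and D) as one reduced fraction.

YC:CD = 166/113

Choose coordinates V = (0, 0), N = (1, 0), U = (0, 1), M = (1, -3).
1. C is the centroid of triangle VMN ⇒ C = (2/3, -1)
2. X lies on line NC with NX:XC = 3:5 ⇒ X = (7/8, -3/8)
3. F is where the line through V parallel to CM meets line UX ⇒ F = (-7/31, 42/31)
4. Y is the intersection of line FC and line MU ⇒ Y = (20/113, 33/113)
line YC meets MN at D = (1, -156/83)
C = Y + t·(D−Y) with t = 166/279, so YC:CD = 166/279:113/279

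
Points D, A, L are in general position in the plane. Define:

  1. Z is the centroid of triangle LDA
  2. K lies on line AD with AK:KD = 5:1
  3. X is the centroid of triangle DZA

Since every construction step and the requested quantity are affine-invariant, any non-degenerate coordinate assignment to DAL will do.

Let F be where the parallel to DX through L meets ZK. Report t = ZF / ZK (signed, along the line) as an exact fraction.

t = -18/7

Choose coordinates D = (0, 0), A = (1, 0), L = (0, 1).
1. Z is the centroid of triangle LDA ⇒ Z = (1/3, 1/3)
2. K lies on line AD with AK:KD = 5:1 ⇒ K = (1/6, 0)
3. X is the centroid of triangle DZA ⇒ X = (4/9, 1/9)
through L parallel to DX: direction (4/9, 1/9); meets ZK at F = (16/21, 25/21)
F = Z + t·(K−Z) with t = -18/7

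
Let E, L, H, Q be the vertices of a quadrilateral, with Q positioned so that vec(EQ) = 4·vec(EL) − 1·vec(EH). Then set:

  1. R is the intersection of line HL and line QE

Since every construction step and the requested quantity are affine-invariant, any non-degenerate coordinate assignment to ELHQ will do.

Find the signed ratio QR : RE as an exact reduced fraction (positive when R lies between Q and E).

QR:RE = 2

Assign E = (0, 0), L = (1, 0), H = (0, 1), Q = (4, -1) — the answer is frame-independent, so this choice is without loss of generality.
1. R is the intersection of line HL and line QE ⇒ R = (4/3, -1/3)
R = Q + t·(E−Q) with t = 2/3, so QR:RE = t:(1−t) = 2/3:1/3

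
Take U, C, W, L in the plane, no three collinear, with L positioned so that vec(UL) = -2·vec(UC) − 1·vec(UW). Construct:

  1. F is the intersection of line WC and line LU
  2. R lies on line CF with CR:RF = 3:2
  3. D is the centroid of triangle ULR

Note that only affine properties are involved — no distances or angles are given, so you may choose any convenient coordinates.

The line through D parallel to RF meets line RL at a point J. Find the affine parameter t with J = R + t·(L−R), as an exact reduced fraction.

t = 5/12

Choose coordinates U = (0, 0), C = (1, 0), W = (0, 1), L = (-2, -1).
1. F is the intersection of line WC and line LU ⇒ F = (2/3, 1/3)
2. R lies on line CF with CR:RF = 3:2 ⇒ R = (4/5, 1/5)
3. D is the centroid of triangle ULR ⇒ D = (-2/5, -4/15)
through D parallel to RF: direction (-2/15, 2/15); meets RL at J = (-11/30, -3/10)
J = R + t·(L−R) with t = 5/12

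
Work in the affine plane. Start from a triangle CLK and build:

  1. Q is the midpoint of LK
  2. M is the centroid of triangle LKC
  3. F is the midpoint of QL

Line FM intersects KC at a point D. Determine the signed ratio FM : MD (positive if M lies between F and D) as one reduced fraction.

Work in coordinates with C = (0, 0), L = (1, 0), K = (0, 1).
1. Q is the midpoint of LK ⇒ Q = (1/2, 1/2)
2. M is the centroid of triangle LKC ⇒ M = (1/3, 1/3)
3. F is the midpoint of QL ⇒ F = (3/4, 1/4)
line FM meets KC at D = (0, 2/5)
M = F + t·(D−F) with t = 5/9, so FM:MD = 5/9:4/9

FM:MD = 5/4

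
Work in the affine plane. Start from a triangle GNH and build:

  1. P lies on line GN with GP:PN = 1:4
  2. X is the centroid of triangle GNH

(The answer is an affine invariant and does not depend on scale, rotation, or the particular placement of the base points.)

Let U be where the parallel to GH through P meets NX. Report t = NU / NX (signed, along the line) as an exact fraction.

t = 6/5

Assign G = (0, 0), N = (1, 0), H = (0, 1) — the answer is frame-independent, so this choice is without loss of generality.
1. P lies on line GN with GP:PN = 1:4 ⇒ P = (1/5, 0)
2. X is the centroid of triangle GNH ⇒ X = (1/3, 1/3)
through P parallel to GH: direction (0, 1); meets NX at U = (1/5, 2/5)
U = N + t·(X−N) with t = 6/5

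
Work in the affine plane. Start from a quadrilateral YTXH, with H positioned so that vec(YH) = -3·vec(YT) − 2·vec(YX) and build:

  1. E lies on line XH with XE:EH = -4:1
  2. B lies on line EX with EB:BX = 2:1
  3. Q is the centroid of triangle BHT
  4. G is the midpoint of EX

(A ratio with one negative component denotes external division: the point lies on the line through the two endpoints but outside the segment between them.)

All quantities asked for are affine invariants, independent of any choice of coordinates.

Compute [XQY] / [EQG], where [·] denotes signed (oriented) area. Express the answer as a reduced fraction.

[XQY]:[EQG] = 5/6

Work in coordinates with Y = (0, 0), T = (1, 0), X = (0, 1), H = (-3, -2).
1. E lies on line XH with XE:EH = -4:1 ⇒ E = (-4, -3)
2. B lies on line EX with EB:BX = 2:1 ⇒ B = (-4/3, -1/3)
3. Q is the centroid of triangle BHT ⇒ Q = (-10/9, -7/9)
4. G is the midpoint of EX ⇒ G = (-2, -1)
2·[XQY] = 10/9, 2·[EQG] = 4/3
[XQY]:[EQG] = 10/9:4/3 = 5/6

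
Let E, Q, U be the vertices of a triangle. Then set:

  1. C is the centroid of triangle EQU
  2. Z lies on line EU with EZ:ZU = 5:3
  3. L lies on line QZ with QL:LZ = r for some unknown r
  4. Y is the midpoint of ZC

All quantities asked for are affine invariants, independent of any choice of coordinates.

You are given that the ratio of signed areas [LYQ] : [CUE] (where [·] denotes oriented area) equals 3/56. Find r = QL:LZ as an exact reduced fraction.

Assign E = (0, 0), Q = (1, 0), U = (0, 1) — the answer is frame-independent, so this choice is without loss of generality.
1. C is the centroid of triangle EQU ⇒ C = (1/3, 1/3)
2. Z lies on line EU with EZ:ZU = 5:3 ⇒ Z = (0, 5/8)
3. With QL:LZ = r, write λ = r/(r+1) so L = Q + λ·(Z−Q); L is affine-linear in λ
4. Y is the midpoint of ZC ⇒ Y = (1/6, 23/48)
Every point depending on L is an affine combination of L and λ-independent points, so each such coordinate is linear in λ; the λ² term in each signed area is a multiple of (Z−Q)×(Z−Q) = 0, so 2·[LYQ] and 2·[CUE] are each linear in λ. Evaluating at λ=0 and λ=1:
  2·[LYQ] = 1/24·λ,   2·[CUE] = 1/3
So [LYQ]:[CUE] = (1/24·λ) / (1/3). Setting this equal to 3/56:
  1/24·λ = 3/56·(1/3)  ⇒  λ = 3/7
Then r = λ/(1−λ) = (3/7)/(4/7) = 3/4. Check: with r = 3/4, L = (4/7, 15/56) and [LYQ]:[CUE] = 3/56 as required.

r = 3/4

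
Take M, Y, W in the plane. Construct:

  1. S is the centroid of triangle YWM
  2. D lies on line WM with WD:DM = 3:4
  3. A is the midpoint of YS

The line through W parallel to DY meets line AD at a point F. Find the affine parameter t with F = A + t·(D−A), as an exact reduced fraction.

Assign M = (0, 0), Y = (1, 0), W = (0, 1) — the answer is frame-independent, so this choice is without loss of generality.
1. S is the centroid of triangle YWM ⇒ S = (1/3, 1/3)
2. D lies on line WM with WD:DM = 3:4 ⇒ D = (0, 4/7)
3. A is the midpoint of YS ⇒ A = (2/3, 1/6)
through W parallel to DY: direction (1, -4/7); meets AD at F = (-12, 55/7)
F = A + t·(D−A) with t = 19

t = 19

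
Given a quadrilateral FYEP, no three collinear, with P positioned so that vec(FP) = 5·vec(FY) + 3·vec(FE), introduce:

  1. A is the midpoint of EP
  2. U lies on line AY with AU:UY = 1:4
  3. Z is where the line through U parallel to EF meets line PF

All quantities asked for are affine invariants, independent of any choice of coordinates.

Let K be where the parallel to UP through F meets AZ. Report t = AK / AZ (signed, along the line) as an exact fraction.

Set F = (0, 0), Y = (1, 0), E = (0, 1), P = (5, 3); any affine frame gives the same invariant.
1. A is the midpoint of EP ⇒ A = (5/2, 2)
2. U lies on line AY with AU:UY = 1:4 ⇒ U = (11/5, 8/5)
3. Z is where the line through U parallel to EF meets line PF ⇒ Z = (11/5, 33/25)
through F parallel to UP: direction (14/5, 7/5); meets AZ at K = (110/53, 55/53)
K = A + t·(Z−A) with t = 75/53

t = 75/53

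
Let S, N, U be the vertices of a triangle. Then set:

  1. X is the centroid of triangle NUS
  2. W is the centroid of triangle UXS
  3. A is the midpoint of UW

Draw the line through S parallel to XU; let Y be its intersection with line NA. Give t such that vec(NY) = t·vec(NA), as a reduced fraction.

Choose coordinates S = (0, 0), N = (1, 0), U = (0, 1).
1. X is the centroid of triangle NUS ⇒ X = (1/3, 1/3)
2. W is the centroid of triangle UXS ⇒ W = (1/9, 4/9)
3. A is the midpoint of UW ⇒ A = (1/18, 13/18)
through S parallel to XU: direction (-1/3, 2/3); meets NA at Y = (-13/21, 26/21)
Y = N + t·(A−N) with t = 12/7

t = 12/7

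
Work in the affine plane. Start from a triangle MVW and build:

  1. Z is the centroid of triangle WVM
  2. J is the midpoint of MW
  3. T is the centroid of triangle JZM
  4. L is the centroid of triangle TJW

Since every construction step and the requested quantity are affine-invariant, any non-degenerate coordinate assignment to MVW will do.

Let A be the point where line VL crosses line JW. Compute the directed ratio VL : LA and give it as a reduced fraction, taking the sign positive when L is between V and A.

Work in coordinates with M = (0, 0), V = (1, 0), W = (0, 1).
1. Z is the centroid of triangle WVM ⇒ Z = (1/3, 1/3)
2. J is the midpoint of MW ⇒ J = (0, 1/2)
3. T is the centroid of triangle JZM ⇒ T = (1/9, 5/18)
4. L is the centroid of triangle TJW ⇒ L = (1/27, 16/27)
line VL meets JW at A = (0, 8/13)
L = V + t·(A−V) with t = 26/27, so VL:LA = 26/27:1/27

VL:LA = 26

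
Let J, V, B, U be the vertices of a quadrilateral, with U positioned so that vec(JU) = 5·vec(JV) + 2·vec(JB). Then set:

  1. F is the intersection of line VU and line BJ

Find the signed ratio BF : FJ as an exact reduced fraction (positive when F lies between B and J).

BF:FJ = -3

Assign J = (0, 0), V = (1, 0), B = (0, 1), U = (5, 2) — the answer is frame-independent, so this choice is without loss of generality.
1. F is the intersection of line VU and line BJ ⇒ F = (0, -1/2)
F = B + t·(J−B) with t = 3/2, so BF:FJ = t:(1−t) = 3/2:-1/2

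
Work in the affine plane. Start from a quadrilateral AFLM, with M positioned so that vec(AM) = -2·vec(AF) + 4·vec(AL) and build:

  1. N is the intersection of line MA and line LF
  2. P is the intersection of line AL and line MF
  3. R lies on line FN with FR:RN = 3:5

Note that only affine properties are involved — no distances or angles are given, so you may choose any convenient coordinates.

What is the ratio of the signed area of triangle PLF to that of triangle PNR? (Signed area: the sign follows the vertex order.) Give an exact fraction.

Set A = (0, 0), F = (1, 0), L = (0, 1), M = (-2, 4); any affine frame gives the same invariant.
1. N is the intersection of line MA and line LF ⇒ N = (-1, 2)
2. P is the intersection of line AL and line MF ⇒ P = (0, 4/3)
3. R lies on line FN with FR:RN = 3:5 ⇒ R = (1/4, 3/4)
2·[PLF] = 1/3, 2·[PNR] = 5/12
[PLF]:[PNR] = 1/3:5/12 = 4/5

[PLF]:[PNR] = 4/5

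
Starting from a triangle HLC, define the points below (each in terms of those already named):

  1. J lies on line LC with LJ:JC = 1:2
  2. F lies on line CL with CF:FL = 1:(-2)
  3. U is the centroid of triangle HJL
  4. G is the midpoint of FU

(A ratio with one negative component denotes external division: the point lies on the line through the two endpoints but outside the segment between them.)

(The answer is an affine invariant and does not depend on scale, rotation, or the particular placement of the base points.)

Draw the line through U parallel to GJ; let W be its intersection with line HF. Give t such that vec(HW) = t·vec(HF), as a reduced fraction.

t = 9/19

Assign H = (0, 0), L = (1, 0), C = (0, 1) — the answer is frame-independent, so this choice is without loss of generality.
1. J lies on line LC with LJ:JC = 1:2 ⇒ J = (2/3, 1/3)
2. F lies on line CL with CF:FL = 1:(-2) ⇒ F = (-1, 2)
3. U is the centroid of triangle HJL ⇒ U = (5/9, 1/9)
4. G is the midpoint of FU ⇒ G = (-2/9, 19/18)
through U parallel to GJ: direction (8/9, -13/18); meets HF at W = (-9/19, 18/19)
W = H + t·(F−H) with t = 9/19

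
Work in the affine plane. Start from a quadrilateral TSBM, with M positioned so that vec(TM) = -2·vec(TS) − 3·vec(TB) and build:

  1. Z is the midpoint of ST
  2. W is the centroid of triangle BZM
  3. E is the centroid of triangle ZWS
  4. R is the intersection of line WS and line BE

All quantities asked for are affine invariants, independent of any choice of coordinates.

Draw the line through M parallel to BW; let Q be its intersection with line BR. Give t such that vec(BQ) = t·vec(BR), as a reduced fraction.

t = -296/273

Set T = (0, 0), S = (1, 0), B = (0, 1), M = (-2, -3); any affine frame gives the same invariant.
1. Z is the midpoint of ST ⇒ Z = (1/2, 0)
2. W is the centroid of triangle BZM ⇒ W = (-1/2, -2/3)
3. E is the centroid of triangle ZWS ⇒ E = (1/3, -2/9)
4. R is the intersection of line WS and line BE ⇒ R = (13/37, -32/111)
through M parallel to BW: direction (-1/2, -5/3); meets BR at Q = (-8/21, 151/63)
Q = B + t·(R−B) with t = -296/273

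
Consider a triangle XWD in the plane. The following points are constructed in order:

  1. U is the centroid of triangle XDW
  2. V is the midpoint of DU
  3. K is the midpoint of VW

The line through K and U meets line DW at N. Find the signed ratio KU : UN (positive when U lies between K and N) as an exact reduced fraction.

KU:UN = -3/4

Choose coordinates X = (0, 0), W = (1, 0), D = (0, 1).
1. U is the centroid of triangle XDW ⇒ U = (1/3, 1/3)
2. V is the midpoint of DU ⇒ V = (1/6, 2/3)
3. K is the midpoint of VW ⇒ K = (7/12, 1/3)
line KU meets DW at N = (2/3, 1/3)
U = K + t·(N−K) with t = -3, so KU:UN = -3:4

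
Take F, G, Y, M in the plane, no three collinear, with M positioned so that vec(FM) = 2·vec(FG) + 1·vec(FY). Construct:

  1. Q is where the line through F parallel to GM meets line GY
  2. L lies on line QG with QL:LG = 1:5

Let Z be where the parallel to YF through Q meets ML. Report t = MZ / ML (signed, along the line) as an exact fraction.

Choose coordinates F = (0, 0), G = (1, 0), Y = (0, 1), M = (2, 1).
1. Q is where the line through F parallel to GM meets line GY ⇒ Q = (1/2, 1/2)
2. L lies on line QG with QL:LG = 1:5 ⇒ L = (7/12, 5/12)
through Q parallel to YF: direction (0, -1); meets ML at Z = (1/2, 13/34)
Z = M + t·(L−M) with t = 18/17

t = 18/17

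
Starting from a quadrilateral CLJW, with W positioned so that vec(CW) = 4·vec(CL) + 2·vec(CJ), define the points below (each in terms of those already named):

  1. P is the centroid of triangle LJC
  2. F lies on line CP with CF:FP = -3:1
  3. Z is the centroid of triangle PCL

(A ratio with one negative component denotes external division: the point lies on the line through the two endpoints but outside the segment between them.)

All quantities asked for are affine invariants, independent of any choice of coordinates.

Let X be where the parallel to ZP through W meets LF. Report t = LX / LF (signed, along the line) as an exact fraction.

Work in coordinates with C = (0, 0), L = (1, 0), J = (0, 1), W = (4, 2).
1. P is the centroid of triangle LJC ⇒ P = (1/3, 1/3)
2. F lies on line CP with CF:FP = -3:1 ⇒ F = (1/2, 1/2)
3. Z is the centroid of triangle PCL ⇒ Z = (4/9, 1/9)
through W parallel to ZP: direction (-1/9, 2/9); meets LF at X = (9, -8)
X = L + t·(F−L) with t = -16

t = -16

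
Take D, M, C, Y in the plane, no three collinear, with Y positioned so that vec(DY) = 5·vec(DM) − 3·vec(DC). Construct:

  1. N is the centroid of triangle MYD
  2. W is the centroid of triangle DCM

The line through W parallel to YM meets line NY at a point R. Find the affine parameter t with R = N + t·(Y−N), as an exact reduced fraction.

t = 1/3

Set D = (0, 0), M = (1, 0), C = (0, 1), Y = (5, -3); any affine frame gives the same invariant.
1. N is the centroid of triangle MYD ⇒ N = (2, -1)
2. W is the centroid of triangle DCM ⇒ W = (1/3, 1/3)
through W parallel to YM: direction (-4, 3); meets NY at R = (3, -5/3)
R = N + t·(Y−N) with t = 1/3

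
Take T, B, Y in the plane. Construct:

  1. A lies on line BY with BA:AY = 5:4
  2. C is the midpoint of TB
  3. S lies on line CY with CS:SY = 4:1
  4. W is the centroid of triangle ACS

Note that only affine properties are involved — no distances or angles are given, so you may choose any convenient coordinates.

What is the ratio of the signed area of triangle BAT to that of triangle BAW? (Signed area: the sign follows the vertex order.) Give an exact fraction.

[BAT]:[BAW] = 5

Work in coordinates with T = (0, 0), B = (1, 0), Y = (0, 1).
1. A lies on line BY with BA:AY = 5:4 ⇒ A = (4/9, 5/9)
2. C is the midpoint of TB ⇒ C = (1/2, 0)
3. S lies on line CY with CS:SY = 4:1 ⇒ S = (1/10, 4/5)
4. W is the centroid of triangle ACS ⇒ W = (47/135, 61/135)
2·[BAT] = 5/9, 2·[BAW] = 1/9
[BAT]:[BAW] = 5/9:1/9 = 5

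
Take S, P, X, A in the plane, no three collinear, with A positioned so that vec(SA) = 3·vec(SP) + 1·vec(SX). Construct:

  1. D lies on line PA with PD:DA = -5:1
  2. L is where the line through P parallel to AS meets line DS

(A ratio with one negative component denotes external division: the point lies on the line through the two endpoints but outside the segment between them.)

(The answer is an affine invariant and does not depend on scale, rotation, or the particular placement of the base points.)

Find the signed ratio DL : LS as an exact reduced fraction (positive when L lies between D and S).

DL:LS = -5/4

Choose coordinates S = (0, 0), P = (1, 0), X = (0, 1), A = (3, 1).
1. D lies on line PA with PD:DA = -5:1 ⇒ D = (7/2, 5/4)
2. L is where the line through P parallel to AS meets line DS ⇒ L = (-14, -5)
L = D + t·(S−D) with t = 5, so DL:LS = t:(1−t) = 5:-4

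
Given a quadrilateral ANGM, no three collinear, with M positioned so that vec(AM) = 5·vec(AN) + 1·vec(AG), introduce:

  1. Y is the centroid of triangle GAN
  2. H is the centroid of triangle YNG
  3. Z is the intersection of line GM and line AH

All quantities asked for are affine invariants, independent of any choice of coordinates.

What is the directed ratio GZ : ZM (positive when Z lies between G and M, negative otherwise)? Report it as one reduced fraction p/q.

GZ:ZM = 1/4

Choose coordinates A = (0, 0), N = (1, 0), G = (0, 1), M = (5, 1).
1. Y is the centroid of triangle GAN ⇒ Y = (1/3, 1/3)
2. H is the centroid of triangle YNG ⇒ H = (4/9, 4/9)
3. Z is the intersection of line GM and line AH ⇒ Z = (1, 1)
Z = G + t·(M−G) with t = 1/5, so GZ:ZM = t:(1−t) = 1/5:4/5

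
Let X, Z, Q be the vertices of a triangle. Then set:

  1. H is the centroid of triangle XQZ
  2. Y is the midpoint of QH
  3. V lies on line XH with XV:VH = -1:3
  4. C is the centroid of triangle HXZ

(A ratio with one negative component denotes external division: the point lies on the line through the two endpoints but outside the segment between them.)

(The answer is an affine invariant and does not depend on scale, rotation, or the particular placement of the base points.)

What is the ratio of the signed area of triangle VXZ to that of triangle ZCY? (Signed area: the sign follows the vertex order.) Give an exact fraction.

Choose coordinates X = (0, 0), Z = (1, 0), Q = (0, 1).
1. H is the centroid of triangle XQZ ⇒ H = (1/3, 1/3)
2. Y is the midpoint of QH ⇒ Y = (1/6, 2/3)
3. V lies on line XH with XV:VH = -1:3 ⇒ V = (-1/6, -1/6)
4. C is the centroid of triangle HXZ ⇒ C = (4/9, 1/9)
2·[VXZ] = -1/6, 2·[ZCY] = -5/18
[VXZ]:[ZCY] = -1/6:-5/18 = 3/5

[VXZ]:[ZCY] = 3/5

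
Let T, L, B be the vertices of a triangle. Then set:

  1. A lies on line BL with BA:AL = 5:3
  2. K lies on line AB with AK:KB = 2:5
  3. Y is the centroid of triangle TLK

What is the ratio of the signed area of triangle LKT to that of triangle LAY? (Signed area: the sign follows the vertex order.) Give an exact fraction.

[LKT]:[LAY] = 31/7

Assign T = (0, 0), L = (1, 0), B = (0, 1) — the answer is frame-independent, so this choice is without loss of generality.
1. A lies on line BL with BA:AL = 5:3 ⇒ A = (5/8, 3/8)
2. K lies on line AB with AK:KB = 2:5 ⇒ K = (25/56, 31/56)
3. Y is the centroid of triangle TLK ⇒ Y = (27/56, 31/168)
2·[LKT] = 31/56, 2·[LAY] = 1/8
[LKT]:[LAY] = 31/56:1/8 = 31/7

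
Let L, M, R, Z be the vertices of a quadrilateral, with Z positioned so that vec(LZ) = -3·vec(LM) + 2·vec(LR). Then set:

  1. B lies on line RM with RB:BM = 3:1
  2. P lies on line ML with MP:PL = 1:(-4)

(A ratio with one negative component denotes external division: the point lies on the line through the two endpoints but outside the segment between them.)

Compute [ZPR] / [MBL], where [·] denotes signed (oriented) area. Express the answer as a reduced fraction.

Set L = (0, 0), M = (1, 0), R = (0, 1), Z = (-3, 2); any affine frame gives the same invariant.
1. B lies on line RM with RB:BM = 3:1 ⇒ B = (3/4, 1/4)
2. P lies on line ML with MP:PL = 1:(-4) ⇒ P = (4/3, 0)
2·[ZPR] = 5/3, 2·[MBL] = 1/4
[ZPR]:[MBL] = 5/3:1/4 = 20/3

[ZPR]:[MBL] = 20/3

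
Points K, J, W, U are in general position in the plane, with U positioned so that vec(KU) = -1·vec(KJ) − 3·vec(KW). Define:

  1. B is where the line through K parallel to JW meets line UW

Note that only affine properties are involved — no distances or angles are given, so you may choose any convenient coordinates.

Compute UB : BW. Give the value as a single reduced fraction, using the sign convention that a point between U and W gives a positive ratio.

Choose coordinates K = (0, 0), J = (1, 0), W = (0, 1), U = (-1, -3).
1. B is where the line through K parallel to JW meets line UW ⇒ B = (-1/5, 1/5)
B = U + t·(W−U) with t = 4/5, so UB:BW = t:(1−t) = 4/5:1/5

UB:BW = 4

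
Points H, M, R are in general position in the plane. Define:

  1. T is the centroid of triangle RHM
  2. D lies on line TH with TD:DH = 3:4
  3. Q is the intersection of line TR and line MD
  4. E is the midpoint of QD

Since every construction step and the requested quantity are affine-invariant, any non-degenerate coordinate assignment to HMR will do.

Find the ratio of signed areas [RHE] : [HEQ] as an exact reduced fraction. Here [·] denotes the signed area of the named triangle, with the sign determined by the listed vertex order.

[RHE]:[HEQ] = -131/12

Work in coordinates with H = (0, 0), M = (1, 0), R = (0, 1).
1. T is the centroid of triangle RHM ⇒ T = (1/3, 1/3)
2. D lies on line TH with TD:DH = 3:4 ⇒ D = (4/21, 4/21)
3. Q is the intersection of line TR and line MD ⇒ Q = (13/30, 2/15)
4. E is the midpoint of QD ⇒ E = (131/420, 17/105)
2·[RHE] = 131/420, 2·[HEQ] = -1/35
[RHE]:[HEQ] = 131/420:-1/35 = -131/12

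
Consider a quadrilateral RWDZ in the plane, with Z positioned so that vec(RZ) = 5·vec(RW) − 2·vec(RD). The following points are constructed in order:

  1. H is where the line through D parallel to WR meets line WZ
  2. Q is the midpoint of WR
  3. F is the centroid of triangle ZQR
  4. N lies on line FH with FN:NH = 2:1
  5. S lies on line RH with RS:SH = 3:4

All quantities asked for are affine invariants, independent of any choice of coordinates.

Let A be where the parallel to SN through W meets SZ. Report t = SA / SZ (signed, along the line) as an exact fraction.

t = 23/125

Assign R = (0, 0), W = (1, 0), D = (0, 1), Z = (5, -2) — the answer is frame-independent, so this choice is without loss of generality.
1. H is where the line through D parallel to WR meets line WZ ⇒ H = (-1, 1)
2. Q is the midpoint of WR ⇒ Q = (1/2, 0)
3. F is the centroid of triangle ZQR ⇒ F = (11/6, -2/3)
4. N lies on line FH with FN:NH = 2:1 ⇒ N = (-1/18, 4/9)
5. S lies on line RH with RS:SH = 3:4 ⇒ S = (-3/7, 3/7)
through W parallel to SN: direction (47/126, 1/63); meets SZ at A = (499/875, -16/875)
A = S + t·(Z−S) with t = 23/125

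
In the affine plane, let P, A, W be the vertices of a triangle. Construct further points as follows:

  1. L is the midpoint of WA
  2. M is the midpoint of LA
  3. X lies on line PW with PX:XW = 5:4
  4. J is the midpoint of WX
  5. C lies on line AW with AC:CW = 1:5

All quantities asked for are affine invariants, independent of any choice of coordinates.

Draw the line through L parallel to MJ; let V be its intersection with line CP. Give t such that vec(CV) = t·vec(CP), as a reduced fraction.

Assign P = (0, 0), A = (1, 0), W = (0, 1) — the answer is frame-independent, so this choice is without loss of generality.
1. L is the midpoint of WA ⇒ L = (1/2, 1/2)
2. M is the midpoint of LA ⇒ M = (3/4, 1/4)
3. X lies on line PW with PX:XW = 5:4 ⇒ X = (0, 5/9)
4. J is the midpoint of WX ⇒ J = (0, 7/9)
5. C lies on line AW with AC:CW = 1:5 ⇒ C = (5/6, 1/6)
through L parallel to MJ: direction (-3/4, 19/36); meets CP at V = (115/122, 23/122)
V = C + t·(P−C) with t = -8/61

t = -8/61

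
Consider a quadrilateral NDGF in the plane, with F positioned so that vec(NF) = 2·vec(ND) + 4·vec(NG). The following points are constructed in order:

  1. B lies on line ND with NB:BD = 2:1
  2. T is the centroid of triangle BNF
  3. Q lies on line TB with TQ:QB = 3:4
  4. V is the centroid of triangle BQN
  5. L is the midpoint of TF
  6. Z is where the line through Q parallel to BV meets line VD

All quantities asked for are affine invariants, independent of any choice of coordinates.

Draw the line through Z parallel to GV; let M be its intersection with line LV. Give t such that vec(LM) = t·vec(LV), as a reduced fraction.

Choose coordinates N = (0, 0), D = (1, 0), G = (0, 1), F = (2, 4).
1. B lies on line ND with NB:BD = 2:1 ⇒ B = (2/3, 0)
2. T is the centroid of triangle BNF ⇒ T = (8/9, 4/3)
3. Q lies on line TB with TQ:QB = 3:4 ⇒ Q = (50/63, 16/21)
4. V is the centroid of triangle BQN ⇒ V = (92/189, 16/63)
5. L is the midpoint of TF ⇒ L = (13/9, 8/3)
6. Z is where the line through Q parallel to BV meets line VD ⇒ Z = (286/189, -16/63)
through Z parallel to GV: direction (92/189, -47/63); meets LV at M = (7226/9639, 2944/3213)
M = L + t·(V−L) with t = 37/51

t = 37/51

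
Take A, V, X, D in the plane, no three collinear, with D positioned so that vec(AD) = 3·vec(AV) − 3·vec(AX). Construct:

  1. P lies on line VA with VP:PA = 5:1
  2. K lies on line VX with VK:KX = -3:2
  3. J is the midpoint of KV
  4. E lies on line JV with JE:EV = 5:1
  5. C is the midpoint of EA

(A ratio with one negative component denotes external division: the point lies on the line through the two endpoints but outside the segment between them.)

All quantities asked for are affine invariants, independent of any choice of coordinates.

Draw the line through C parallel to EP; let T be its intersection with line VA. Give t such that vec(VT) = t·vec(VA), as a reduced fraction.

Choose coordinates A = (0, 0), V = (1, 0), X = (0, 1), D = (3, -3).
1. P lies on line VA with VP:PA = 5:1 ⇒ P = (1/6, 0)
2. K lies on line VX with VK:KX = -3:2 ⇒ K = (-2, 3)
3. J is the midpoint of KV ⇒ J = (-1/2, 3/2)
4. E lies on line JV with JE:EV = 5:1 ⇒ E = (3/4, 1/4)
5. C is the midpoint of EA ⇒ C = (3/8, 1/8)
through C parallel to EP: direction (-7/12, -1/4); meets VA at T = (1/12, 0)
T = V + t·(A−V) with t = 11/12

t = 11/12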